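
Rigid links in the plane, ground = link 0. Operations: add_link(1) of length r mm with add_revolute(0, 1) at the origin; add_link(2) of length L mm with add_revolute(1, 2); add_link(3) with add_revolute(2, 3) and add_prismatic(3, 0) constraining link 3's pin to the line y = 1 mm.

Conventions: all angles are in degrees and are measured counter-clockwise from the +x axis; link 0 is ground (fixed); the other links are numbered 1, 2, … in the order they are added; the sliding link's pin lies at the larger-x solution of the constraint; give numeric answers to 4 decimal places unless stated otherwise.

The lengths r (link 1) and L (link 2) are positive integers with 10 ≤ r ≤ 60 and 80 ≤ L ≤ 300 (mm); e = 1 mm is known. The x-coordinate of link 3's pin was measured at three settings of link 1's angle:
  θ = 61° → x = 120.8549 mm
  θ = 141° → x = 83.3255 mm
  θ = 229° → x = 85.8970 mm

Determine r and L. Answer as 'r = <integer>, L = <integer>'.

constraint per measurement: (x − r cos θ)² + (r sin θ − e)² = L²
subtracting the θ₁ and θ₂ equations cancels the r² and L² terms:
r = (x₁² − x₂²) / (2[(x₁cos θ₁ + e sin θ₁) − (x₂cos θ₂ + e sin θ₂)]) = 31.0000 → r = 31
L² = (x₁ − r cos θ₁)² + (r sin θ₁ − e)² = 11881.0001 → L = 109.0000 → L = 109
check at θ₃=229°: x = 85.8970 (printed 85.8970) ✓

r = 31, L = 109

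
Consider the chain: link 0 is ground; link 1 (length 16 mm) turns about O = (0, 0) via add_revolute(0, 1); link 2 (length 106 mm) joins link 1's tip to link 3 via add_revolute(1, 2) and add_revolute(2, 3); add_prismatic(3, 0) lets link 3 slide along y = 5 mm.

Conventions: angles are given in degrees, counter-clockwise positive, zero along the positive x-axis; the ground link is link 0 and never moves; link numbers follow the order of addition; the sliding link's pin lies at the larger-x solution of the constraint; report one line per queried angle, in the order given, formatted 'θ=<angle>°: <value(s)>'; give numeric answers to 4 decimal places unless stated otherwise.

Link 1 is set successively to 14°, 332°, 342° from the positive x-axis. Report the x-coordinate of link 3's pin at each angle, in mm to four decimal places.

geometry: r = 16 mm, L = 106 mm, e = 5 mm
θ=14°: crank pin P = (r cos θ, r sin θ) = (15.524732, 3.870750)
θ=14°: h = r sin θ − e = 3.870750 − 5 = -1.129250
θ=14°: x = r cos θ + √(L² − h²) = 15.524732 + 105.993985 = 121.518716
θ=332°: crank pin P = (r cos θ, r sin θ) = (14.127161, -7.511545)
θ=332°: h = r sin θ − e = -7.511545 − 5 = -12.511545
θ=332°: x = r cos θ + √(L² − h²) = 14.127161 + 105.259020 = 119.386181
θ=342°: crank pin P = (r cos θ, r sin θ) = (15.216904, -4.944272)
θ=342°: h = r sin θ − e = -4.944272 − 5 = -9.944272
θ=342°: x = r cos θ + √(L² − h²) = 15.216904 + 105.532514 = 120.749418

θ=14°: 121.5187
θ=332°: 119.3862
θ=342°: 120.7494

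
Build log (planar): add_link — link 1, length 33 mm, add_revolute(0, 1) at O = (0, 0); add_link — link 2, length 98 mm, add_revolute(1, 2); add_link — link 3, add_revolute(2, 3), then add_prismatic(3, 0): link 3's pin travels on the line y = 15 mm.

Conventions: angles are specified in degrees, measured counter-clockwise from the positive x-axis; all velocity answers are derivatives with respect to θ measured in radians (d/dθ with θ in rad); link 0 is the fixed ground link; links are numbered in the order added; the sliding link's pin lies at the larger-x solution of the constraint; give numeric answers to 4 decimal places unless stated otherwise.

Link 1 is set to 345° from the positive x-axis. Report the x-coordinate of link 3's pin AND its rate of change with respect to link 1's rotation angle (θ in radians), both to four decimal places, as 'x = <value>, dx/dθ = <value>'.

geometry: r = 33 mm, L = 98 mm, e = 15 mm
crank pin P = (r cos θ, r sin θ) = (31.875552, -8.541028)
h = r sin θ − e = -8.541028 − 15 = -23.541028
x = r cos θ + √(L² − h²) = 31.875552 + 95.130542 = 127.006094
dx/dθ = −r sin θ − h·r cos θ/√(L² − h²) (θ in radians; h = -23.541028) = 16.428961

x = 127.0061, dx/dθ = 16.4290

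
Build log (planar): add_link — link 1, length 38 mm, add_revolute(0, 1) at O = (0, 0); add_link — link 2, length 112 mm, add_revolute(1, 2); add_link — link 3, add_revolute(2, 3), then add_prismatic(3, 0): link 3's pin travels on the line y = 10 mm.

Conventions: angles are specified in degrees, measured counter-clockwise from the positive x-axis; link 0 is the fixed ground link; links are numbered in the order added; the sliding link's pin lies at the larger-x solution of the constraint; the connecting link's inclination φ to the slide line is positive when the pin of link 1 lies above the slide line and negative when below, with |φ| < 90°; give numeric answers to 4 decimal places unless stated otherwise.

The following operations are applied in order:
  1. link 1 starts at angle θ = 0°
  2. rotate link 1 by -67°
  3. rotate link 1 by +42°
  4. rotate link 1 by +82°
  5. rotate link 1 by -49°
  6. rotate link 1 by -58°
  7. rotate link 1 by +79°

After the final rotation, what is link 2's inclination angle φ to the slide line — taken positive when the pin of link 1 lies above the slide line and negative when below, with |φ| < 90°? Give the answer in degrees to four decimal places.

geometry: r = 38 mm, L = 112 mm, e = 10 mm; θ starts at 0°
rotate link 1 by -67°: θ ← 0° -67° = -67°
rotate link 1 by +42°: θ ← -67° +42° = -25°
rotate link 1 by +82°: θ ← -25° +82° = 57°
rotate link 1 by -49°: θ ← 57° -49° = 8°
rotate link 1 by -58°: θ ← 8° -58° = -50°
rotate link 1 by +79°: θ ← -50° +79° = 29°
h = r sin θ − e = 18.422766 − 10 = 8.422766
sin φ = h / L = 8.422766 / 112 = 0.07520326
φ = arcsin(0.07520326) = 4.312901°

4.3129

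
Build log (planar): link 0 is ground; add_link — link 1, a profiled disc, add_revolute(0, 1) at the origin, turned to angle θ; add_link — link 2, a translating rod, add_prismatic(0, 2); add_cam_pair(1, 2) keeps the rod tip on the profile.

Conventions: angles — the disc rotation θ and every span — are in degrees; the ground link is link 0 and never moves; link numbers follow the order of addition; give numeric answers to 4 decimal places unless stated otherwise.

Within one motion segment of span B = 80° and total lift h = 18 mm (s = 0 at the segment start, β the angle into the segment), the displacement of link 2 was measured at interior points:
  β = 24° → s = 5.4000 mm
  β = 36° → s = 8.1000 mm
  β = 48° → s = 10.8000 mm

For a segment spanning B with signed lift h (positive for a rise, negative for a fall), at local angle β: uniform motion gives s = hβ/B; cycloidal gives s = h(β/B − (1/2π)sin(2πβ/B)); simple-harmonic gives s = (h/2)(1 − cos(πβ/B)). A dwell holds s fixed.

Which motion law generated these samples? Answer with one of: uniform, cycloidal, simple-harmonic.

candidates at β/B = r: uniform s = h·r (linear in β); cycloidal s = h·(r − sin(2πr)/(2π)); simple-harmonic s = (h/2)(1 − cos(πr))
β=24°: printed 5.4000 | uniform 5.4000, cycloidal 2.6754, simple-harmonic 3.7099
β=36°: printed 8.1000 | uniform 8.1000, cycloidal 7.2147, simple-harmonic 7.5921
β=48°: printed 10.8000 | uniform 10.8000, cycloidal 12.4839, simple-harmonic 11.7812
only one law matches every sample → uniform

uniform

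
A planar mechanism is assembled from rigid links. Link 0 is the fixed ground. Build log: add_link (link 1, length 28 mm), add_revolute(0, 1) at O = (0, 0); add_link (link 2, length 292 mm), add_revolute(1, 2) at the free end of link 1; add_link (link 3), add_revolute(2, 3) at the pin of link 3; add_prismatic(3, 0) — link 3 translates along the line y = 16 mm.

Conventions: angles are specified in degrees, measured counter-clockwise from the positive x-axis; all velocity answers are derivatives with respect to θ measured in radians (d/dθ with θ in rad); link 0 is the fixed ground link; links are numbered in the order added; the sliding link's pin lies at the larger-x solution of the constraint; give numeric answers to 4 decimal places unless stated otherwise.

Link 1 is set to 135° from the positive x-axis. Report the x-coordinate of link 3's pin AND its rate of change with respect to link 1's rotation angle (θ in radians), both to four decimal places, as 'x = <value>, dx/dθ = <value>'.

geometry: r = 28 mm, L = 292 mm, e = 16 mm
crank pin P = (r cos θ, r sin θ) = (-19.798990, 19.798990)
h = r sin θ − e = 19.798990 − 16 = 3.798990
x = r cos θ + √(L² − h²) = -19.798990 + 291.975286 = 272.176296
dx/dθ = −r sin θ − h·r cos θ/√(L² − h²) (θ in radians; h = 3.798990) = -19.541378

x = 272.1763, dx/dθ = -19.5414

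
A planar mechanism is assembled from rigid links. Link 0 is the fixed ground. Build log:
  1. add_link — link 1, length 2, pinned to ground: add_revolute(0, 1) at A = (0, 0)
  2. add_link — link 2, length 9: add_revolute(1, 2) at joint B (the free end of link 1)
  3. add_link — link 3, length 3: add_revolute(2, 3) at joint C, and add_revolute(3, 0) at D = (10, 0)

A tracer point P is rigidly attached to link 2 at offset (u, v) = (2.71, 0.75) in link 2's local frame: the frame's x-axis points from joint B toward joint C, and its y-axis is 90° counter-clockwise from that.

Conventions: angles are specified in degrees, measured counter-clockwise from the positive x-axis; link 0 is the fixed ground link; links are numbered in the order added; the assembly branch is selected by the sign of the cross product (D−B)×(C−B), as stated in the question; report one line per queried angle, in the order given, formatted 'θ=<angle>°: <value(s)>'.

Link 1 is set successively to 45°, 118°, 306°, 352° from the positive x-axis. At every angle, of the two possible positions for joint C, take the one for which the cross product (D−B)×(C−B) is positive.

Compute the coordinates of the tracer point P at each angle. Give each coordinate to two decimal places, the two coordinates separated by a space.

A=(0,0), D=(10.00,0)
θ=45°: B = A + 2.00·(cos45°, sin45°) = (1.4142, 1.4142)
θ=45°: |BD| = 8.7015
θ=45°: circle(B,9.00) ∩ circle(D,3.00): a=8.4880, h=2.9924
θ=45°:   candidates: C₊=(10.2757,2.9873) cross=26.038; C₋=(9.3030,-2.9179) cross=-26.038
θ=45°:   branch + wants cross > 0 → take C=(10.2757,2.9873) (cross=26.038)
θ=45°: ex = (C−B)/|BC| = (0.9846,0.1748); ey = (-0.1748,0.9846)
θ=45°: P = B + 2.71·ex + 0.75·ey = (3.9514,2.6263)
θ=118°: B = A + 2.00·(cos118°, sin118°) = (-0.9389, 1.7659)
θ=118°: |BD| = 11.0806
θ=118°: circle(B,9.00) ∩ circle(D,3.00): a=8.7892, h=1.9364
θ=118°:   candidates: C₊=(8.0465,2.2768) cross=21.457; C₋=(7.4293,-1.5465) cross=-21.457
θ=118°:   branch + wants cross > 0 → take C=(8.0465,2.2768) (cross=21.457)
θ=118°: ex = (C−B)/|BC| = (0.9984,0.0568); ey = (-0.0568,0.9984)
θ=118°: P = B + 2.71·ex + 0.75·ey = (1.7241,2.6685)
θ=306°: B = A + 2.00·(cos306°, sin306°) = (1.1756, -1.6180)
θ=306°: |BD| = 8.9715
θ=306°: circle(B,9.00) ∩ circle(D,3.00): a=8.4985, h=2.9625
θ=306°:   candidates: C₊=(9.0004,2.8286) cross=26.578; C₋=(10.0690,-2.9992) cross=-26.578
θ=306°:   branch + wants cross > 0 → take C=(9.0004,2.8286) (cross=26.578)
θ=306°: ex = (C−B)/|BC| = (0.8694,0.4941); ey = (-0.4941,0.8694)
θ=306°: P = B + 2.71·ex + 0.75·ey = (3.1612,0.3730)
θ=352°: B = A + 2.00·(cos352°, sin352°) = (1.9805, -0.2783)
θ=352°: |BD| = 8.0243
θ=352°: circle(B,9.00) ∩ circle(D,3.00): a=8.4985, h=2.9623
θ=352°:   candidates: C₊=(10.3712,2.9769) cross=23.770; C₋=(10.5767,-2.9440) cross=-23.770
θ=352°:   branch + wants cross > 0 → take C=(10.3712,2.9769) (cross=23.770)
θ=352°: ex = (C−B)/|BC| = (0.9323,0.3617); ey = (-0.3617,0.9323)
θ=352°: P = B + 2.71·ex + 0.75·ey = (4.2358,1.4011)

θ=45°: 3.95 2.63
θ=118°: 1.72 2.67
θ=306°: 3.16 0.37
θ=352°: 4.24 1.40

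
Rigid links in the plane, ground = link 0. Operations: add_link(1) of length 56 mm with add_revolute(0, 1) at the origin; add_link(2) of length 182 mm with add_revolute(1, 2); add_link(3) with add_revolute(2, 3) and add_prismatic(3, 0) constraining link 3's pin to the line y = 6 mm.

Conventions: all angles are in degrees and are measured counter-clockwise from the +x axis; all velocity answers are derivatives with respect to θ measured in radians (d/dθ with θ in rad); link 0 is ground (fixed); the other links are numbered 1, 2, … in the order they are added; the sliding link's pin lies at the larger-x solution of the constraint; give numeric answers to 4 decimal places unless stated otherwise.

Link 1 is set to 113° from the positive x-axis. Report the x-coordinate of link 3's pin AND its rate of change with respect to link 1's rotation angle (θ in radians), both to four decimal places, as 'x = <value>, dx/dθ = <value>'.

geometry: r = 56 mm, L = 182 mm, e = 6 mm
crank pin P = (r cos θ, r sin θ) = (-21.880943, 51.548272)
h = r sin θ − e = 51.548272 − 6 = 45.548272
x = r cos θ + √(L² − h²) = -21.880943 + 176.208271 = 154.327328
dx/dθ = −r sin θ − h·r cos θ/√(L² − h²) (θ in radians; h = 45.548272) = -45.892242

x = 154.3273, dx/dθ = -45.8922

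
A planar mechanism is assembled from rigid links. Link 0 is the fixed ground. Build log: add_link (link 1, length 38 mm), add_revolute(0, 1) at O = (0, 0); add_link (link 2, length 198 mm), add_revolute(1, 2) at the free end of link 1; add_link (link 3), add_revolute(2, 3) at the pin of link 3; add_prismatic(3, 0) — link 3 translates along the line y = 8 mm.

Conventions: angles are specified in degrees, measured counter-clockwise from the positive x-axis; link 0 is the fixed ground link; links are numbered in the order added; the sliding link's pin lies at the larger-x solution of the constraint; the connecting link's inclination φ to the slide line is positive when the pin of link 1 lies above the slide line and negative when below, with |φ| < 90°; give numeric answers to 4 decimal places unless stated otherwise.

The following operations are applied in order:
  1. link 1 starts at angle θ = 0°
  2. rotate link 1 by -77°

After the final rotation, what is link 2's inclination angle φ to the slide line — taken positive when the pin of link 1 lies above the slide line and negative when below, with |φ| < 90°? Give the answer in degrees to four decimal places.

geometry: r = 38 mm, L = 198 mm, e = 8 mm; θ starts at 0°
rotate link 1 by -77°: θ ← 0° -77° = -77°
h = r sin θ − e = -37.026062 − 8 = -45.026062
sin φ = h / L = -45.026062 / 198 = -0.22740436
φ = arcsin(-0.22740436) = -13.144303°

-13.1443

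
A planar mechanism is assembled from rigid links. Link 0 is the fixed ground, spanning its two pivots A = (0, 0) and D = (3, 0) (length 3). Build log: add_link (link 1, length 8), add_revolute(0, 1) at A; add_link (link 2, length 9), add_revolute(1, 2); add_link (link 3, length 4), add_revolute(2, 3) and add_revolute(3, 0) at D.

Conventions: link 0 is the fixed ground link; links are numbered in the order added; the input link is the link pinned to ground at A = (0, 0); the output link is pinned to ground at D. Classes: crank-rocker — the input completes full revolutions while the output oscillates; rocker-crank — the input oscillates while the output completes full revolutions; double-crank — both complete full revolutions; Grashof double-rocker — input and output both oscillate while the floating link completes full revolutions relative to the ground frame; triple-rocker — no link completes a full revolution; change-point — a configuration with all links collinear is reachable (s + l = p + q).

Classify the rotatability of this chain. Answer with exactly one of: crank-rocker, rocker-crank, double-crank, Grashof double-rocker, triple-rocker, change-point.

lengths: ground=3, input=8, coupler=9, output=4
sorted: s=3 (shortest), l=9 (longest), p+q=12
s + l = 12 vs p + q = 12
s + l = p + q → change-point (collinear configuration reachable)

change-point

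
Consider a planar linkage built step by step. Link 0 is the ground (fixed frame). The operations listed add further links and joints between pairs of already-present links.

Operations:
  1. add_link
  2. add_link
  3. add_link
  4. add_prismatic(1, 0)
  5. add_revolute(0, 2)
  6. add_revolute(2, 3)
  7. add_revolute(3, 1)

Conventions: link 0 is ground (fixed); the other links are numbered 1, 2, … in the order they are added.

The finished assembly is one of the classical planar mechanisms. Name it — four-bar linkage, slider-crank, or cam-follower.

links: 4 (incl. ground); joints: 3 revolute, 1 prismatic, 0 higher (cam) pair, forming one closed loop
4 links, 3 revolutes + 1 prismatic in one loop → slider-crank

slider-crank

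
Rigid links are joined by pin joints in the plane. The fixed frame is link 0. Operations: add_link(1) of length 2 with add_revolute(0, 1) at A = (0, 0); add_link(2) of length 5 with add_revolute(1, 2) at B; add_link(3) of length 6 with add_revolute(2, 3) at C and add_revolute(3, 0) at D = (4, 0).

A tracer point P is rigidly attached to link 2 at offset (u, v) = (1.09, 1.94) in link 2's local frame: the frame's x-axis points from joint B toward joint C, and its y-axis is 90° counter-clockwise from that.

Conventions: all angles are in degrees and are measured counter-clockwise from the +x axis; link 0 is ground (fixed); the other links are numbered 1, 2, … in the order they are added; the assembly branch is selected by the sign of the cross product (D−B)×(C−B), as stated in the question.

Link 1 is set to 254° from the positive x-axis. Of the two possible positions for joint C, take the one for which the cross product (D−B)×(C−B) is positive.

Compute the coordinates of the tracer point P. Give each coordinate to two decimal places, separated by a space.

A=(0,0), D=(4.00,0)
B = A + 2.00·(cos254°, sin254°) = (-0.5513, -1.9225)
|BD| = 4.9407
circle(B,5.00) ∩ circle(D,6.00): a=1.3571, h=4.8123
  candidates: C₊=(-1.1737,3.0386) cross=23.776; C₋=(2.5715,-5.8275) cross=-23.776
  branch + wants cross > 0 → take C=(-1.1737,3.0386) (cross=23.776)
ex = (C−B)/|BC| = (-0.1245,0.9922); ey = (-0.9922,-0.1245)
P = B + 1.09·ex + 1.94·ey = (-2.6119,-1.0825)

-2.61 -1.08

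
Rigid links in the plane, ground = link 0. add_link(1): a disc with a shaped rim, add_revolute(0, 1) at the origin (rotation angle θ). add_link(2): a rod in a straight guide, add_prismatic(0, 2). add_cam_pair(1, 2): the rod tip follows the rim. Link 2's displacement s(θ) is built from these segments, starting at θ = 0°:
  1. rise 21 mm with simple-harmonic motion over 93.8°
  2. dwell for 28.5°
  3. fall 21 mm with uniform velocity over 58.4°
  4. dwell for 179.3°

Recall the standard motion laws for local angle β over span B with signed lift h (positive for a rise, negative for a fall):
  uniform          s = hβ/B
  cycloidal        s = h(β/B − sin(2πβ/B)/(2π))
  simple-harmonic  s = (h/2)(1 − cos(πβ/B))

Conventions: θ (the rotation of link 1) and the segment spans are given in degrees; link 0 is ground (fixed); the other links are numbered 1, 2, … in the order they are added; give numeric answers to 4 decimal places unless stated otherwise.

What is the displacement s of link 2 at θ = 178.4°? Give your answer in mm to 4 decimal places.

segment 1 (0° to 93.8°, simple-harmonic, h = 21) is passed completely: s = 0.0000 + (21) = 21.0000
segment 2 (93.8° to 122.3°, dwell): s unchanged at 21.0000
θ = 178.4° falls in segment 3 (122.3° to 180.7°, uniform, h = -21): β = 178.4 − 122.3 = 56.1°, B = 58.4°; Δs = -21·56.1/58.4 = -20.1729; s = 21.0000 − 20.1729 = 0.8271

0.8271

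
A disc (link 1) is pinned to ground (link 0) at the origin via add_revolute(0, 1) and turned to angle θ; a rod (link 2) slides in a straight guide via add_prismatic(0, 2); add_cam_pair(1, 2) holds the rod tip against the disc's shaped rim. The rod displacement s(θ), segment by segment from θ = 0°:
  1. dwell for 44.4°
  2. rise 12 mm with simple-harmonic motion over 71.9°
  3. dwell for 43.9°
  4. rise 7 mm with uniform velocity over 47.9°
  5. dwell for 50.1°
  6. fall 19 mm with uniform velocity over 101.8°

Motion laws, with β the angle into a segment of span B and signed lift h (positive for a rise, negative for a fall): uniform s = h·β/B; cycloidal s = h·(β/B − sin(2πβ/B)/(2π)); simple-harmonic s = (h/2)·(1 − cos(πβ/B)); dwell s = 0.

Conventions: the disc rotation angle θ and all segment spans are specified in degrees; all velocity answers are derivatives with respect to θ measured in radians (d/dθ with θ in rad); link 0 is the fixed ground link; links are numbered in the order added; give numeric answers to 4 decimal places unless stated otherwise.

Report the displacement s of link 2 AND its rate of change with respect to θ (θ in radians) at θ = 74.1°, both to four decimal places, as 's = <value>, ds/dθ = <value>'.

segment 1 (0° to 44.4°, dwell): s unchanged at 0.0000
θ = 74.1° falls in segment 2 (44.4° to 116.3°, simple-harmonic, h = 12): β = 74.1 − 44.4 = 29.7°, B = 71.9°; Δs = 12/2·(1 − cos(π·0.4131)) = 4.3818; s = 0.0000 + 4.3818 = 4.3818
velocity in seg [44.4°–116.3°] (simple-harmonic), θ in radians: β = 29.7° = 0.5184 rad, B = 71.9° = 1.2549 rad; ds/dθ = (πh/(2B)) sin(πβ/B) = (π·12/(2·1.2549)) sin(π·0.4131) = 14.464233 mm/rad

s = 4.3818, ds/dθ = 14.4642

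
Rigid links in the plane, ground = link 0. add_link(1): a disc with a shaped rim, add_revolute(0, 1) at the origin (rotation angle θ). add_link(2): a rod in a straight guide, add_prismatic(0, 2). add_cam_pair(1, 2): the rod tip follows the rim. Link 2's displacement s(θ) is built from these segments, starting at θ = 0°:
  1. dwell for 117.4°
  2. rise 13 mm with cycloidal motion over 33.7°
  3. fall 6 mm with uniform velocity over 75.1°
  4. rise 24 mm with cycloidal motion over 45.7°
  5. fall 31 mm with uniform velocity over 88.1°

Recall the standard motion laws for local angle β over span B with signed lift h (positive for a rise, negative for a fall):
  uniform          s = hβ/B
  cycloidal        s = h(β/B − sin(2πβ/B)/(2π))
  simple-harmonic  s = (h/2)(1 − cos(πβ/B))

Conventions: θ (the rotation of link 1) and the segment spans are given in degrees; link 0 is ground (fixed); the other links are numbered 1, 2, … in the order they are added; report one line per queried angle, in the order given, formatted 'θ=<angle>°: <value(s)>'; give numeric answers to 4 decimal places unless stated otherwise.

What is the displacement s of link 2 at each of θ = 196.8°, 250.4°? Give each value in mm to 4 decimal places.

segment 1 (0° to 117.4°, dwell): s unchanged at 0.0000
segment 2 (117.4° to 151.1°, cycloidal, h = 13) is passed completely: s = 0.0000 + (13) = 13.0000
θ = 196.8° falls in segment 3 (151.1° to 226.2°, uniform, h = -6): β = 196.8 − 151.1 = 45.7°, B = 75.1°; Δs = -6·45.7/75.1 = -3.6511; s = 13.0000 − 3.6511 = 9.3489
segment 3 (151.1° to 226.2°, uniform, h = -6) is passed completely: s = 13.0000 + (-6) = 7.0000
θ = 250.4° falls in segment 4 (226.2° to 271.9°, cycloidal, h = 24): β = 250.4 − 226.2 = 24.2°, B = 45.7°; Δs = 24·(0.5295 − sin(2π·0.5295)/(2π)) = 13.4139; s = 7.0000 + 13.4139 = 20.4139

θ=196.8°: 9.3489
θ=250.4°: 20.4139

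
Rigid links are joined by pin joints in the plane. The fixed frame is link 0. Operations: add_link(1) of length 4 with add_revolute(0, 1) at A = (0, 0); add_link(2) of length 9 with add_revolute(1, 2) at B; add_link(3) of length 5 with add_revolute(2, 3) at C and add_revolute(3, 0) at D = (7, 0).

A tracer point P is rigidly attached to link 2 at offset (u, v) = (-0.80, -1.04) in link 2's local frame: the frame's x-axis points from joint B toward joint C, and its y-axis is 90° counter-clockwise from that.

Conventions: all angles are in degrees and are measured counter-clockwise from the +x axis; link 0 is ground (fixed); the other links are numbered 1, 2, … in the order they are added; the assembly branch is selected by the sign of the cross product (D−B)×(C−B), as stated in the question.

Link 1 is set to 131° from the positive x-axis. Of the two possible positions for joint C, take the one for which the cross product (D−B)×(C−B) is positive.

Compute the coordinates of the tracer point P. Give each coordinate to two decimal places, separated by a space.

A=(0,0), D=(7.00,0)
B = A + 4.00·(cos131°, sin131°) = (-2.6242, 3.0188)
|BD| = 10.0866
circle(B,9.00) ∩ circle(D,5.00): a=7.8193, h=4.4564
  candidates: C₊=(6.1704,4.9307) cross=44.950; C₋=(3.5028,-3.5735) cross=-44.950
  branch + wants cross > 0 → take C=(6.1704,4.9307) (cross=44.950)
ex = (C−B)/|BC| = (0.9772,0.2124); ey = (-0.2124,0.9772)
P = B + -0.80·ex + -1.04·ey = (-3.1851,1.8326)

-3.19 1.83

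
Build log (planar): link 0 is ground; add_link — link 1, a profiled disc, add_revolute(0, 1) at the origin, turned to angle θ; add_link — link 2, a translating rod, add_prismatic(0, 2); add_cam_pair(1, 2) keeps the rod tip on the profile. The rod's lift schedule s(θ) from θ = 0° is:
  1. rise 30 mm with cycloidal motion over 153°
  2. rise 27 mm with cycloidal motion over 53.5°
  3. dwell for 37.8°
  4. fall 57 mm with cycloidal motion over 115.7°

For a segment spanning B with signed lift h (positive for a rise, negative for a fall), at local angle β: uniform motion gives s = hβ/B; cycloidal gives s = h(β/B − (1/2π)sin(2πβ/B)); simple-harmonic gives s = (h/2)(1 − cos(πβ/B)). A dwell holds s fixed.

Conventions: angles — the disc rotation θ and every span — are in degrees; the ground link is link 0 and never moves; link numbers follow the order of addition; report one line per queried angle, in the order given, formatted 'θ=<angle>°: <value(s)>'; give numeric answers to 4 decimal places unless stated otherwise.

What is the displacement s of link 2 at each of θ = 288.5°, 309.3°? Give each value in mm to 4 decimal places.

seg 1 [0°–153°] cycloidal, h=30: full span → s += 30 → s = 30.0000
seg 2 [153°–206.5°] cycloidal, h=27: full span → s += 27 → s = 57.0000
seg 3 [206.5°–244.3°] dwell: s stays 57.0000
seg 4 [244.3°–360°] cycloidal, h=-57: θ=288.5° here. β=44.2, B=115.7. -57·(0.3820 − sin(2π·0.3820)/(2π)) = -15.6497 → s = 41.3503
seg 4 [244.3°–360°] cycloidal, h=-57: θ=309.3° here. β=65, B=115.7. -57·(0.5618 − sin(2π·0.5618)/(2π)) = -35.4571 → s = 21.5429

θ=288.5°: 41.3503
θ=309.3°: 21.5429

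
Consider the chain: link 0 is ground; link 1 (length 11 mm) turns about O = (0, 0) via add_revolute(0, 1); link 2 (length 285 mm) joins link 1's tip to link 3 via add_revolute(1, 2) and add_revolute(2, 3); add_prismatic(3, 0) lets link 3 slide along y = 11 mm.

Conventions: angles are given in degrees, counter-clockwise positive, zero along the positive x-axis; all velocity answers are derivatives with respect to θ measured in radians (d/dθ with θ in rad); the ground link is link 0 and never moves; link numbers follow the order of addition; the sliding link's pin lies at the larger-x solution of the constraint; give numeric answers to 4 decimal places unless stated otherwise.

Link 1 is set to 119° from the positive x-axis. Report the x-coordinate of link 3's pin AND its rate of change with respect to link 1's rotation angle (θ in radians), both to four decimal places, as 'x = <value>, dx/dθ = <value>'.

geometry: r = 11 mm, L = 285 mm, e = 11 mm
crank pin P = (r cos θ, r sin θ) = (-5.332906, 9.620817)
h = r sin θ − e = 9.620817 − 11 = -1.379183
x = r cos θ + √(L² − h²) = -5.332906 + 284.996663 = 279.663757
dx/dθ = −r sin θ − h·r cos θ/√(L² − h²) (θ in radians; h = -1.379183) = -9.646624

x = 279.6638, dx/dθ = -9.6466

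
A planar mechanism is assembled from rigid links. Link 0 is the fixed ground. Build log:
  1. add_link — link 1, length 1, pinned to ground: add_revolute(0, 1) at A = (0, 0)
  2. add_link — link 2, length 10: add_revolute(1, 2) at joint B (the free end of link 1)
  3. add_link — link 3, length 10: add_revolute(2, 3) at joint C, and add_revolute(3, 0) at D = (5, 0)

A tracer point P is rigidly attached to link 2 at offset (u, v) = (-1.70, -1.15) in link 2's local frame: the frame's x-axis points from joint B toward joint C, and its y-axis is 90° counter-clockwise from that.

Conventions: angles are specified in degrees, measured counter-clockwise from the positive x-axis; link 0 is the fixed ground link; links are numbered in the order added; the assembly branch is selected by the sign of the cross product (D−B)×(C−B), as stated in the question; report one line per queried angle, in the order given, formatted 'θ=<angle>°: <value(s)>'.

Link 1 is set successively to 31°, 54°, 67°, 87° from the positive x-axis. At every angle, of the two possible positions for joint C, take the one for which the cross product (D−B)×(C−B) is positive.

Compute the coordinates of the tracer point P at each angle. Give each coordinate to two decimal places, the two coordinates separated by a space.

A=(0,0), D=(5.00,0)
θ=31°: B = A + 1.00·(cos31°, sin31°) = (0.8572, 0.5150)
θ=31°: |BD| = 4.1747
θ=31°: circle(B,10.00) ∩ circle(D,10.00): a=2.0874, h=9.7797
θ=31°:   candidates: C₊=(4.1351,9.9625) cross=40.828; C₋=(1.7221,-9.4475) cross=-40.828
θ=31°:   branch + wants cross > 0 → take C=(4.1351,9.9625) (cross=40.828)
θ=31°: ex = (C−B)/|BC| = (0.3278,0.9447); ey = (-0.9447,0.3278)
θ=31°: P = B + -1.70·ex + -1.15·ey = (1.3864,-1.4680)
θ=54°: B = A + 1.00·(cos54°, sin54°) = (0.5878, 0.8090)
θ=54°: |BD| = 4.4858
θ=54°: circle(B,10.00) ∩ circle(D,10.00): a=2.2429, h=9.7452
θ=54°:   candidates: C₊=(4.5515,9.9899) cross=43.715; C₋=(1.0363,-9.1809) cross=-43.715
θ=54°:   branch + wants cross > 0 → take C=(4.5515,9.9899) (cross=43.715)
θ=54°: ex = (C−B)/|BC| = (0.3964,0.9181); ey = (-0.9181,0.3964)
θ=54°: P = B + -1.70·ex + -1.15·ey = (0.9698,-1.2076)
θ=67°: B = A + 1.00·(cos67°, sin67°) = (0.3907, 0.9205)
θ=67°: |BD| = 4.7003
θ=67°: circle(B,10.00) ∩ circle(D,10.00): a=2.3501, h=9.7199
θ=67°:   candidates: C₊=(4.5989,9.9920) cross=45.686; C₋=(0.7918,-9.0714) cross=-45.686
θ=67°:   branch + wants cross > 0 → take C=(4.5989,9.9920) (cross=45.686)
θ=67°: ex = (C−B)/|BC| = (0.4208,0.9071); ey = (-0.9071,0.4208)
θ=67°: P = B + -1.70·ex + -1.15·ey = (0.7186,-1.1056)
θ=87°: B = A + 1.00·(cos87°, sin87°) = (0.0523, 0.9986)
θ=87°: |BD| = 5.0474
θ=87°: circle(B,10.00) ∩ circle(D,10.00): a=2.5237, h=9.6763
θ=87°:   candidates: C₊=(4.4406,9.9843) cross=48.841; C₋=(0.6117,-8.9857) cross=-48.841
θ=87°:   branch + wants cross > 0 → take C=(4.4406,9.9843) (cross=48.841)
θ=87°: ex = (C−B)/|BC| = (0.4388,0.8986); ey = (-0.8986,0.4388)
θ=87°: P = B + -1.70·ex + -1.15·ey = (0.3397,-1.0336)

θ=31°: 1.39 -1.47
θ=54°: 0.97 -1.21
θ=67°: 0.72 -1.11
θ=87°: 0.34 -1.03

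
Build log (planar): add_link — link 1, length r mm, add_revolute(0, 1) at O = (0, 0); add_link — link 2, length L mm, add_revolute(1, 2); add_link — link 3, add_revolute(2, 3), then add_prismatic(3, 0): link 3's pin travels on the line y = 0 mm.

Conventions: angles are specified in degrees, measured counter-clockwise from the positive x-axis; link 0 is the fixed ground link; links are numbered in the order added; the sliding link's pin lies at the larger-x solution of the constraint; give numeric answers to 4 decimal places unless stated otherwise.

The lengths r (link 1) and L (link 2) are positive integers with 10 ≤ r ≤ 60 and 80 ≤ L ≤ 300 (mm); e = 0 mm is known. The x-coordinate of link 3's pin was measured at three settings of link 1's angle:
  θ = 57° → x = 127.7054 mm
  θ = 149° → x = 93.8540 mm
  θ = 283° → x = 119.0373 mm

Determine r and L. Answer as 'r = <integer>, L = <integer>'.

constraint per measurement: (x − r cos θ)² + (r sin θ − e)² = L²
subtracting the θ₁ and θ₂ equations cancels the r² and L² terms:
r = (x₁² − x₂²) / (2[(x₁cos θ₁ + e sin θ₁) − (x₂cos θ₂ + e sin θ₂)]) = 25.0000 → r = 25
L² = (x₁ − r cos θ₁)² + (r sin θ₁ − e)² = 13456.0019 → L = 116.0000 → L = 116
check at θ₃=283°: x = 119.0373 (printed 119.0373) ✓

r = 25, L = 116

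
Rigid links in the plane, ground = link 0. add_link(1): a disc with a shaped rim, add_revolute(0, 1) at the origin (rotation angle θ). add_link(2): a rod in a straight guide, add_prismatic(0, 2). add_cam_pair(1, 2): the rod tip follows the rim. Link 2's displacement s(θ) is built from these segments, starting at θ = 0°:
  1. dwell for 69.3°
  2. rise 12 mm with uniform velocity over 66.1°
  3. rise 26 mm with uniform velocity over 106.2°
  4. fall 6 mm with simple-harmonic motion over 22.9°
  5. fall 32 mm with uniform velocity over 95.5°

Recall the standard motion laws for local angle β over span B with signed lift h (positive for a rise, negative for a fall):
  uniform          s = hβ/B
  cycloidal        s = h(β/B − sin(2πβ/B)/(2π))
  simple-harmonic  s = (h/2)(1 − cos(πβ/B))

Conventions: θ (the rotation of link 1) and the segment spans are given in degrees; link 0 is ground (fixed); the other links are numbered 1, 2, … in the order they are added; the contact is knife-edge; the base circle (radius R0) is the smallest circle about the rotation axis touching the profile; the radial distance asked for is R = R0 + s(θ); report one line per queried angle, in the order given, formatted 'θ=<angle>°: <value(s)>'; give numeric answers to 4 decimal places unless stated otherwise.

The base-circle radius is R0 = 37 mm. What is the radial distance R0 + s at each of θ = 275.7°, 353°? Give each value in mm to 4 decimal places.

segment 1 (0° to 69.3°, dwell): s unchanged at 0.0000
segment 2 (69.3° to 135.4°, uniform, h = 12) is passed completely: s = 0.0000 + (12) = 12.0000
segment 3 (135.4° to 241.6°, uniform, h = 26) is passed completely: s = 12.0000 + (26) = 38.0000
segment 4 (241.6° to 264.5°, simple-harmonic, h = -6) is passed completely: s = 38.0000 + (-6) = 32.0000
θ = 275.7° falls in segment 5 (264.5° to 360°, uniform, h = -32): β = 275.7 − 264.5 = 11.2°, B = 95.5°; Δs = -32·11.2/95.5 = -3.7529; s = 32.0000 − 3.7529 = 28.2471
θ = 353° falls in segment 5 (264.5° to 360°, uniform, h = -32): β = 353 − 264.5 = 88.5°, B = 95.5°; Δs = -32·88.5/95.5 = -29.6545; s = 32.0000 − 29.6545 = 2.3455
θ=275.7°: R = R0 + s = 37 + 28.2471 = 65.2471
θ=353°: R = R0 + s = 37 + 2.3455 = 39.3455

θ=275.7°: 65.2471
θ=353°: 39.3455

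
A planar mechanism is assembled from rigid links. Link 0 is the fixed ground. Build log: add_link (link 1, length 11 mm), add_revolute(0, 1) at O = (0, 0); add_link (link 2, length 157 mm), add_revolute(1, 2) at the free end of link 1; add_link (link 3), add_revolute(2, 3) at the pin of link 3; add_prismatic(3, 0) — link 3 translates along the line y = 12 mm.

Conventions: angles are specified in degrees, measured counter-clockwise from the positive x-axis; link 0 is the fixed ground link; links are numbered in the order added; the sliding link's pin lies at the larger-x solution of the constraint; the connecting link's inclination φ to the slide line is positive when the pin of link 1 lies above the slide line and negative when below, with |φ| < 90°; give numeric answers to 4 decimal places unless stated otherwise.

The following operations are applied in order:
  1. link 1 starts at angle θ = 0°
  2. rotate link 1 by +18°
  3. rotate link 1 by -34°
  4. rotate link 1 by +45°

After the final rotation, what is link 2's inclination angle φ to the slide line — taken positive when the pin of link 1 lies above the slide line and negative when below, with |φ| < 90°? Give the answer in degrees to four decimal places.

geometry: r = 11 mm, L = 157 mm, e = 12 mm; θ starts at 0°
rotate link 1 by +18°: θ ← 0° +18° = 18°
rotate link 1 by -34°: θ ← 18° -34° = -16°
rotate link 1 by +45°: θ ← -16° +45° = 29°
h = r sin θ − e = 5.332906 − 12 = -6.667094
sin φ = h / L = -6.667094 / 157 = -0.04246557
φ = arcsin(-0.04246557) = -2.433830°

-2.4338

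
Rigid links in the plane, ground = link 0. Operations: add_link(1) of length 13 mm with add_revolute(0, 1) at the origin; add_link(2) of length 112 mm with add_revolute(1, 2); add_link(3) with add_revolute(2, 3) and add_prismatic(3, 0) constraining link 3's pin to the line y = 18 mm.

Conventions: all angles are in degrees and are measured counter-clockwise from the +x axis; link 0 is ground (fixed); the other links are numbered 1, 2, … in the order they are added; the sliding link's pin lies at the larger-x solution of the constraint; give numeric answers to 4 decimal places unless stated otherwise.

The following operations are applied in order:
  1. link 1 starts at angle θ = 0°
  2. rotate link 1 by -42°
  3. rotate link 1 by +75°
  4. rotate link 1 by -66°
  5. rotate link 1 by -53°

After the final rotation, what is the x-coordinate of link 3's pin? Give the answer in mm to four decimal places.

geometry: r = 13 mm, L = 112 mm, e = 18 mm; θ starts at 0°
rotate link 1 by -42°: θ ← 0° -42° = -42°
rotate link 1 by +75°: θ ← -42° +75° = 33°
rotate link 1 by -66°: θ ← 33° -66° = -33°
rotate link 1 by -53°: θ ← -33° -53° = -86°
crank pin P = (r cos θ, r sin θ) = (0.906834, -12.968333)
h = r sin θ − e = -12.968333 − 18 = -30.968333
x = r cos θ + √(L² − h²) = 0.906834 + 107.633463 = 108.540297

108.5403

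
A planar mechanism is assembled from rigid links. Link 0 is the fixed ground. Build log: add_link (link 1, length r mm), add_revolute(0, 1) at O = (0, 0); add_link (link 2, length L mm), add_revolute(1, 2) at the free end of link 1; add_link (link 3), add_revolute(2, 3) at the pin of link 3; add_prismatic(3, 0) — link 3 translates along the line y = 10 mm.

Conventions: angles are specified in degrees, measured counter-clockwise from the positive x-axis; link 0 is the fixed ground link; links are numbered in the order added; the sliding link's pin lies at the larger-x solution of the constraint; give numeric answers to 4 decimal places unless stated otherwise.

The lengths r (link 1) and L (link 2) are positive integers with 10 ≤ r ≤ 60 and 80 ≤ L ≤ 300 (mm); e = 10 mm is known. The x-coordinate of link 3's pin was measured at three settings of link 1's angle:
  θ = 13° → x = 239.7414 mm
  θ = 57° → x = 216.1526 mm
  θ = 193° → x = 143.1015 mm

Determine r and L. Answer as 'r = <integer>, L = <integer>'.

constraint per measurement: (x − r cos θ)² + (r sin θ − e)² = L²
subtracting the θ₁ and θ₂ equations cancels the r² and L² terms:
r = (x₁² − x₂²) / (2[(x₁cos θ₁ + e sin θ₁) − (x₂cos θ₂ + e sin θ₂)]) = 49.0000 → r = 49
L² = (x₁ − r cos θ₁)² + (r sin θ₁ − e)² = 36863.9962 → L = 192.0000 → L = 192
check at θ₃=193°: x = 143.1015 (printed 143.1015) ✓

r = 49, L = 192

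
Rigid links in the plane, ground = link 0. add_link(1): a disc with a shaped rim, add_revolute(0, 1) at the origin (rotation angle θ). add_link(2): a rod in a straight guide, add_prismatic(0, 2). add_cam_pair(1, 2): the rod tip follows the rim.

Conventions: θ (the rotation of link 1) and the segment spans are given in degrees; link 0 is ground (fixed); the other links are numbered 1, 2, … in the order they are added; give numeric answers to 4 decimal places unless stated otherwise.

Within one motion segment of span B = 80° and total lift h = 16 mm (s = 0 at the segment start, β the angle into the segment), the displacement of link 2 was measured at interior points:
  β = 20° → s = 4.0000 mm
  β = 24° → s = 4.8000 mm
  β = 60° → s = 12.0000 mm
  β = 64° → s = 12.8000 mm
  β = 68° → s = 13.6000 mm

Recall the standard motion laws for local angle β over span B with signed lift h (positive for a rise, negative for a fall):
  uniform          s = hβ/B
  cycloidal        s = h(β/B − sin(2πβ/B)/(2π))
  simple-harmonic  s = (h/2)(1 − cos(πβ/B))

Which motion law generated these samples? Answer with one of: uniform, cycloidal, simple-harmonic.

candidates at β/B = r: uniform s = h·r (linear in β); cycloidal s = h·(r − sin(2πr)/(2π)); simple-harmonic s = (h/2)(1 − cos(πr))
β=20°: printed 4.0000 | uniform 4.0000, cycloidal 1.4535, simple-harmonic 2.3431
β=24°: printed 4.8000 | uniform 4.8000, cycloidal 2.3782, simple-harmonic 3.2977
β=60°: printed 12.0000 | uniform 12.0000, cycloidal 14.5465, simple-harmonic 13.6569
β=64°: printed 12.8000 | uniform 12.8000, cycloidal 15.2218, simple-harmonic 14.4721
β=68°: printed 13.6000 | uniform 13.6000, cycloidal 15.6601, simple-harmonic 15.1281
only one law matches every sample → uniform

uniform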